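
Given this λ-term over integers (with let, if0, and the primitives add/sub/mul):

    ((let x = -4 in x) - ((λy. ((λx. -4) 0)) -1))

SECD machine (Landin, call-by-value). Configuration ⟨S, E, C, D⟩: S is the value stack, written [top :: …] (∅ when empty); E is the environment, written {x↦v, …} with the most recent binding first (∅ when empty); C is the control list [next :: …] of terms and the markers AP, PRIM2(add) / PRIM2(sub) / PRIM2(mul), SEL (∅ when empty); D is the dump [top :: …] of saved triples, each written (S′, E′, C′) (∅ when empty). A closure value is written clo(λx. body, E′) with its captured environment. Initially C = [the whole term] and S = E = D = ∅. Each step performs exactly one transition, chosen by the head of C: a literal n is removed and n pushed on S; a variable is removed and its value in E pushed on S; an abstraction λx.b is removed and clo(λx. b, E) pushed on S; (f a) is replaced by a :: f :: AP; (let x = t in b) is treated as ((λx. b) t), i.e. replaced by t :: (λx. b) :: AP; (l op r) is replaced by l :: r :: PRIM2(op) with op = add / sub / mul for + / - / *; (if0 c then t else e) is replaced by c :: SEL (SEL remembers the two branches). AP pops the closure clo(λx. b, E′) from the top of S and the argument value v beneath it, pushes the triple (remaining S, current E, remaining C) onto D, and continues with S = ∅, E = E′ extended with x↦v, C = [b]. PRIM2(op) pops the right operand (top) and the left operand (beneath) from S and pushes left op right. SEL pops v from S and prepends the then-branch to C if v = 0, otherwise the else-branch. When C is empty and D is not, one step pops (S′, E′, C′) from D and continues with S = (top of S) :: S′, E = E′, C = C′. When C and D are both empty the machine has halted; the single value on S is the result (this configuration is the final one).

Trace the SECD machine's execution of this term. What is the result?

Answer: 0

Derivation:
step 0: <S=∅, E=∅, C=[((let x = -4 in x) - ((λy. ((λx. -4) 0)) -1))], D=∅>
step 1: <S=∅, E=∅, C=[(let x = -4 in x) :: ((λy. ((λx. -4) 0)) -1) :: PRIM2(sub)], D=∅>
step 2: <S=∅, E=∅, C=[-4 :: (λx. x) :: AP :: ((λy. ((λx. -4) 0)) -1) :: PRIM2(sub)], D=∅>
step 3: <S=[-4], E=∅, C=[(λx. x) :: AP :: ((λy. ((λx. -4) 0)) -1) :: PRIM2(sub)], D=∅>
step 4: <S=[clo(λx. x, ∅) :: -4], E=∅, C=[AP :: ((λy. ((λx. -4) 0)) -1) :: PRIM2(sub)], D=∅>
step 5: <S=∅, E={x↦-4}, C=[x], D=[(∅, ∅, [((λy. ((λx. -4) 0)) -1) :: PRIM2(sub)])]>
step 6: <S=[-4], E={x↦-4}, C=∅, D=[(∅, ∅, [((λy. ((λx. -4) 0)) -1) :: PRIM2(sub)])]>
step 7: <S=[-4], E=∅, C=[((λy. ((λx. -4) 0)) -1) :: PRIM2(sub)], D=∅>
step 8: <S=[-4], E=∅, C=[-1 :: (λy. ((λx. -4) 0)) :: AP :: PRIM2(sub)], D=∅>
step 9: <S=[-1 :: -4], E=∅, C=[(λy. ((λx. -4) 0)) :: AP :: PRIM2(sub)], D=∅>
step 10: <S=[clo(λy. ((λx. -4) 0), ∅) :: -1 :: -4], E=∅, C=[AP :: PRIM2(sub)], D=∅>
step 11: <S=∅, E={y↦-1}, C=[((λx. -4) 0)], D=[([-4], ∅, [PRIM2(sub)])]>
step 12: <S=∅, E={y↦-1}, C=[0 :: (λx. -4) :: AP], D=[([-4], ∅, [PRIM2(sub)])]>
step 13: <S=[0], E={y↦-1}, C=[(λx. -4) :: AP], D=[([-4], ∅, [PRIM2(sub)])]>
step 14: <S=[clo(λx. -4, {y↦-1}) :: 0], E={y↦-1}, C=[AP], D=[([-4], ∅, [PRIM2(sub)])]>
step 15: <S=∅, E={x↦0, y↦-1}, C=[-4], D=[(∅, {y↦-1}, ∅) :: ([-4], ∅, [PRIM2(sub)])]>
step 16: <S=[-4], E={x↦0, y↦-1}, C=∅, D=[(∅, {y↦-1}, ∅) :: ([-4], ∅, [PRIM2(sub)])]>
step 17: <S=[-4], E={y↦-1}, C=∅, D=[([-4], ∅, [PRIM2(sub)])]>
step 18: <S=[-4 :: -4], E=∅, C=[PRIM2(sub)], D=∅>
step 19: <S=[0], E=∅, C=∅, D=∅>
→ final value 0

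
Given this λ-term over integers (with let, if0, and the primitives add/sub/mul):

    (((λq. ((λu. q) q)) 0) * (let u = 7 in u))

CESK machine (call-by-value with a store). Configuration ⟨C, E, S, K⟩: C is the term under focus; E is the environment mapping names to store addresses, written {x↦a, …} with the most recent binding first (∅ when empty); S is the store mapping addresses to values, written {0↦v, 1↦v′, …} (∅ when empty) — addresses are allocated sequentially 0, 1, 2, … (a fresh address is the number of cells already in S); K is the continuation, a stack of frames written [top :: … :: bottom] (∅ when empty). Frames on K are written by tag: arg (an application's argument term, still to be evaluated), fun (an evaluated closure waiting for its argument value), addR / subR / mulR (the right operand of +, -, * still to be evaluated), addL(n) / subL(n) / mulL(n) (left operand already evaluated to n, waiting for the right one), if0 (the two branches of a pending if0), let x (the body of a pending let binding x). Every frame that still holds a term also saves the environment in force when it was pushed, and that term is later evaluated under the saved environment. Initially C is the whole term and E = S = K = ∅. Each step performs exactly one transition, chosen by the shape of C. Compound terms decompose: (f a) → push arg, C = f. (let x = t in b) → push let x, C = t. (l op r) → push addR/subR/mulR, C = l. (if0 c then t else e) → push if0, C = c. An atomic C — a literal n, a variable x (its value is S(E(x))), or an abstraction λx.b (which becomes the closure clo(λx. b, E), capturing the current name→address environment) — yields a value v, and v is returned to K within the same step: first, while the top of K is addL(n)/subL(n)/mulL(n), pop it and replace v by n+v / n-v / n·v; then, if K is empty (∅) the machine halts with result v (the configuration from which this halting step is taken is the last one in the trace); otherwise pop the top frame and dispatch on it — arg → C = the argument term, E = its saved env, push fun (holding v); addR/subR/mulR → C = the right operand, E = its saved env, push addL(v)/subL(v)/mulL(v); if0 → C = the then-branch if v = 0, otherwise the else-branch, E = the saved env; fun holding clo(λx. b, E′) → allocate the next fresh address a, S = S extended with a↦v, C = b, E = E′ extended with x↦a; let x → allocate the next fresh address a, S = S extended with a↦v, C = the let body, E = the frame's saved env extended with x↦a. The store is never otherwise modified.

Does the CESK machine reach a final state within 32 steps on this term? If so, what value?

Answer: 0

Execution trace:
step 0: [C=(((λq. ((λu. q) q)) 0) * (let u = 7 in u)) | E=∅ | S=∅ | K=∅]
step 1: [C=((λq. ((λu. q) q)) 0) | E=∅ | S=∅ | K=[mulR]]
step 2: [C=(λq. ((λu. q) q)) | E=∅ | S=∅ | K=[arg :: mulR]]
step 3: [C=0 | E=∅ | S=∅ | K=[fun :: mulR]]
step 4: [C=((λu. q) q) | E={q↦0} | S={0↦0} | K=[mulR]]
step 5: [C=(λu. q) | E={q↦0} | S={0↦0} | K=[arg :: mulR]]
step 6: [C=q | E={q↦0} | S={0↦0} | K=[fun :: mulR]]
step 7: [C=q | E={u↦1, q↦0} | S={0↦0, 1↦0} | K=[mulR]]
step 8: [C=(let u = 7 in u) | E=∅ | S={0↦0, 1↦0} | K=[mulL(0)]]
step 9: [C=7 | E=∅ | S={0↦0, 1↦0} | K=[let u :: mulL(0)]]
step 10: [C=u | E={u↦2} | S={0↦0, 1↦0, 2↦7} | K=[mulL(0)]]
→ final value 0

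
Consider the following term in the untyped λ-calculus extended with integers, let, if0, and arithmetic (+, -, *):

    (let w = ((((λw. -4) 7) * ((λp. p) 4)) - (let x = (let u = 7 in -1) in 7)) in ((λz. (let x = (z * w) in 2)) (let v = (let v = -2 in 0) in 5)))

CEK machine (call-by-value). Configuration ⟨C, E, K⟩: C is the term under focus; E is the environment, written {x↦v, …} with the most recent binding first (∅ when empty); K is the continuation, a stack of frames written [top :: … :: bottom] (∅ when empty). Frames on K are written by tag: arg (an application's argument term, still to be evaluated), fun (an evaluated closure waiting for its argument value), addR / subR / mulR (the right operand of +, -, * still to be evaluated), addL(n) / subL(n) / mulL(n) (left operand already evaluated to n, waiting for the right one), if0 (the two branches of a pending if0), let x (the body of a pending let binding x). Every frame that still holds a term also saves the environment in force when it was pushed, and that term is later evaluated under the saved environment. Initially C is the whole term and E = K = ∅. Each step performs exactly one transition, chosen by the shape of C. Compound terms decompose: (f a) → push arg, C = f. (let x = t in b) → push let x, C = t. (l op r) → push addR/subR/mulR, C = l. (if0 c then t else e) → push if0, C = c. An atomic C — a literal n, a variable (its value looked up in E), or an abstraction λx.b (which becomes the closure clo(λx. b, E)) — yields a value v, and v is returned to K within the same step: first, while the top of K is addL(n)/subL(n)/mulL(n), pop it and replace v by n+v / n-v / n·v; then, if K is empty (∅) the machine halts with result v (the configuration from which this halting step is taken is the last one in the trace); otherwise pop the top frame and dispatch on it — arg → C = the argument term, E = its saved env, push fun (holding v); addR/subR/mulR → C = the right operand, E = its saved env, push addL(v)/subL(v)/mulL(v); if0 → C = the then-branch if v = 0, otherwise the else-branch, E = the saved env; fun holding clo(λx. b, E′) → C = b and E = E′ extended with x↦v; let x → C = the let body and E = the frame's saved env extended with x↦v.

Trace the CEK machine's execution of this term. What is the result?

step 0: ⟨C=(let w = ((((λw. -4) 7) * ((λp. p) 4)) - (let x = (let u = 7 in -1) in 7)) in ((λz. (let x = (z * w) in 2)) (let v = (let v = -2 in 0) in 5))); E=∅; K=∅⟩
step 1: ⟨C=((((λw. -4) 7) * ((λp. p) 4)) - (let x = (let u = 7 in -1) in 7)); E=∅; K=[let w]⟩
step 2: ⟨C=(((λw. -4) 7) * ((λp. p) 4)); E=∅; K=[subR :: let w]⟩
step 3: ⟨C=((λw. -4) 7); E=∅; K=[mulR :: subR :: let w]⟩
step 4: ⟨C=(λw. -4); E=∅; K=[arg :: mulR :: subR :: let w]⟩
step 5: ⟨C=7; E=∅; K=[fun :: mulR :: subR :: let w]⟩
step 6: ⟨C=-4; E={w↦7}; K=[mulR :: subR :: let w]⟩
step 7: ⟨C=((λp. p) 4); E=∅; K=[mulL(-4) :: subR :: let w]⟩
step 8: ⟨C=(λp. p); E=∅; K=[arg :: mulL(-4) :: subR :: let w]⟩
step 9: ⟨C=4; E=∅; K=[fun :: mulL(-4) :: subR :: let w]⟩
step 10: ⟨C=p; E={p↦4}; K=[mulL(-4) :: subR :: let w]⟩
step 11: ⟨C=(let x = (let u = 7 in -1) in 7); E=∅; K=[subL(-16) :: let w]⟩
step 12: ⟨C=(let u = 7 in -1); E=∅; K=[let x :: subL(-16) :: let w]⟩
step 13: ⟨C=7; E=∅; K=[let u :: let x :: subL(-16) :: let w]⟩
step 14: ⟨C=-1; E={u↦7}; K=[let x :: subL(-16) :: let w]⟩
step 15: ⟨C=7; E={x↦-1}; K=[subL(-16) :: let w]⟩
step 16: ⟨C=((λz. (let x = (z * w) in 2)) (let v = (let v = -2 in 0) in 5)); E={w↦-23}; K=∅⟩
step 17: ⟨C=(λz. (let x = (z * w) in 2)); E={w↦-23}; K=[arg]⟩
step 18: ⟨C=(let v = (let v = -2 in 0) in 5); E={w↦-23}; K=[fun]⟩
step 19: ⟨C=(let v = -2 in 0); E={w↦-23}; K=[let v :: fun]⟩
step 20: ⟨C=-2; E={w↦-23}; K=[let v :: let v :: fun]⟩
step 21: ⟨C=0; E={v↦-2, w↦-23}; K=[let v :: fun]⟩
step 22: ⟨C=5; E={v↦0, w↦-23}; K=[fun]⟩
step 23: ⟨C=(let x = (z * w) in 2); E={z↦5, w↦-23}; K=∅⟩
step 24: ⟨C=(z * w); E={z↦5, w↦-23}; K=[let x]⟩
step 25: ⟨C=z; E={z↦5, w↦-23}; K=[mulR :: let x]⟩
step 26: ⟨C=w; E={z↦5, w↦-23}; K=[mulL(5) :: let x]⟩
step 27: ⟨C=2; E={x↦-115, z↦5, w↦-23}; K=∅⟩
→ final value 2

Answer: 2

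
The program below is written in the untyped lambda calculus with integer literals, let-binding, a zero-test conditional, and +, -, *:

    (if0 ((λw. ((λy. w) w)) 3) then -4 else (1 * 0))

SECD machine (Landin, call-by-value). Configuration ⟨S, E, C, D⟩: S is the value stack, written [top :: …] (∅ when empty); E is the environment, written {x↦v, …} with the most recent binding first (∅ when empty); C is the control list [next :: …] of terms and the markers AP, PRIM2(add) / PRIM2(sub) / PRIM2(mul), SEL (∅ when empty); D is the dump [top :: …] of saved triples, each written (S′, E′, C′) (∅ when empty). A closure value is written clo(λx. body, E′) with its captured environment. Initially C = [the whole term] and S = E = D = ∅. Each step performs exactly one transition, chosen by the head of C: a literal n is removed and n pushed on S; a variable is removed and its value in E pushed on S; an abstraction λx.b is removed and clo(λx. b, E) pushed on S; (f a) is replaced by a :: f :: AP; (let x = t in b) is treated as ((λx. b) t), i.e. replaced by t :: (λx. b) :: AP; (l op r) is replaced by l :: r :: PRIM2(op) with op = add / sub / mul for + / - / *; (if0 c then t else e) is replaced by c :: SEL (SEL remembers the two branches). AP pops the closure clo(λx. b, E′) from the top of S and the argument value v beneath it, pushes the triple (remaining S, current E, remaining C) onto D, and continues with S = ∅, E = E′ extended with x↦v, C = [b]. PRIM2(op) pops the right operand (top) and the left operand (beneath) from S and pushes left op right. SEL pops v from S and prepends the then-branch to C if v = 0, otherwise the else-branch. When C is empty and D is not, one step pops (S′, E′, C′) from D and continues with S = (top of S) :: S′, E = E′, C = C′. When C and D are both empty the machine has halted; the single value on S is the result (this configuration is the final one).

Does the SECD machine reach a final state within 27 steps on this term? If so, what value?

t=0: ⟨S=∅; E=∅; C=[(if0 ((λw. ((λy. w) w)) 3) then -4 else (1 * 0))]; D=∅⟩
t=1: ⟨S=∅; E=∅; C=[((λw. ((λy. w) w)) 3) :: SEL]; D=∅⟩
t=2: ⟨S=∅; E=∅; C=[3 :: (λw. ((λy. w) w)) :: AP :: SEL]; D=∅⟩
t=3: ⟨S=[3]; E=∅; C=[(λw. ((λy. w) w)) :: AP :: SEL]; D=∅⟩
t=4: ⟨S=[clo(λw. ((λy. w) w), ∅) :: 3]; E=∅; C=[AP :: SEL]; D=∅⟩
t=5: ⟨S=∅; E={w↦3}; C=[((λy. w) w)]; D=[(∅, ∅, [SEL])]⟩
t=6: ⟨S=∅; E={w↦3}; C=[w :: (λy. w) :: AP]; D=[(∅, ∅, [SEL])]⟩
t=7: ⟨S=[3]; E={w↦3}; C=[(λy. w) :: AP]; D=[(∅, ∅, [SEL])]⟩
t=8: ⟨S=[clo(λy. w, {w↦3}) :: 3]; E={w↦3}; C=[AP]; D=[(∅, ∅, [SEL])]⟩
t=9: ⟨S=∅; E={y↦3, w↦3}; C=[w]; D=[(∅, {w↦3}, ∅) :: (∅, ∅, [SEL])]⟩
t=10: ⟨S=[3]; E={y↦3, w↦3}; C=∅; D=[(∅, {w↦3}, ∅) :: (∅, ∅, [SEL])]⟩
t=11: ⟨S=[3]; E={w↦3}; C=∅; D=[(∅, ∅, [SEL])]⟩
t=12: ⟨S=[3]; E=∅; C=[SEL]; D=∅⟩
t=13: ⟨S=∅; E=∅; C=[(1 * 0)]; D=∅⟩
t=14: ⟨S=∅; E=∅; C=[1 :: 0 :: PRIM2(mul)]; D=∅⟩
t=15: ⟨S=[1]; E=∅; C=[0 :: PRIM2(mul)]; D=∅⟩
t=16: ⟨S=[0 :: 1]; E=∅; C=[PRIM2(mul)]; D=∅⟩
t=17: ⟨S=[0]; E=∅; C=∅; D=∅⟩
→ final value 0

Answer: 0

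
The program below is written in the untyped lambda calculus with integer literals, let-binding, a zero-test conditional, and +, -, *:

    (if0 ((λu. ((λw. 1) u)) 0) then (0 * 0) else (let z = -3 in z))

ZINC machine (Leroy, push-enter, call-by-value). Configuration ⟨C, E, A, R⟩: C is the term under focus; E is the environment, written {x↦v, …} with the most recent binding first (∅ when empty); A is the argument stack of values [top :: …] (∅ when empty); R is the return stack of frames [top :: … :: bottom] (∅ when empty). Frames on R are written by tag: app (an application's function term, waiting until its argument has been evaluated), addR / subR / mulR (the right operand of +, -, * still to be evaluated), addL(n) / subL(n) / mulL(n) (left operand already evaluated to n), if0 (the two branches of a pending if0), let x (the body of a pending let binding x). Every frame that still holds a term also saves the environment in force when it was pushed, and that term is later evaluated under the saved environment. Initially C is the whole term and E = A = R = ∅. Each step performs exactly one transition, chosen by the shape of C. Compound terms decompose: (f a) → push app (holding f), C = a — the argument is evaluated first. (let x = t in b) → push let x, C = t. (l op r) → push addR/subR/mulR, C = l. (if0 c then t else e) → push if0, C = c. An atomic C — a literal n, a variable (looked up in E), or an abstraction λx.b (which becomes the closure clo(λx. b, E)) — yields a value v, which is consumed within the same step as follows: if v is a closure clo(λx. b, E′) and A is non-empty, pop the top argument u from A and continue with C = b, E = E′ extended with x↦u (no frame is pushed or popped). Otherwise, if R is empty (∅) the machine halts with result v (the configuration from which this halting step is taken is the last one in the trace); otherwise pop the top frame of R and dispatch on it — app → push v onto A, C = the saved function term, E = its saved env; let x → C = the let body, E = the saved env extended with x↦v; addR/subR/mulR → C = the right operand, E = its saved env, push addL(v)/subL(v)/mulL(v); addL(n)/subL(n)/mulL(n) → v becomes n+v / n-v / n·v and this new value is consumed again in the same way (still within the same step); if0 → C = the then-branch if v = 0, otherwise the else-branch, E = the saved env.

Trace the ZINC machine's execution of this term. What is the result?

t=0: ⟨C=(if0 ((λu. ((λw. 1) u)) 0) then (0 * 0) else (let z = -3 in z)); E=∅; A=∅; R=∅⟩
t=1: ⟨C=((λu. ((λw. 1) u)) 0); E=∅; A=∅; R=[if0]⟩
t=2: ⟨C=0; E=∅; A=∅; R=[app :: if0]⟩
t=3: ⟨C=(λu. ((λw. 1) u)); E=∅; A=[0]; R=[if0]⟩
t=4: ⟨C=((λw. 1) u); E={u↦0}; A=∅; R=[if0]⟩
t=5: ⟨C=u; E={u↦0}; A=∅; R=[app :: if0]⟩
t=6: ⟨C=(λw. 1); E={u↦0}; A=[0]; R=[if0]⟩
t=7: ⟨C=1; E={w↦0, u↦0}; A=∅; R=[if0]⟩
t=8: ⟨C=(let z = -3 in z); E=∅; A=∅; R=∅⟩
t=9: ⟨C=-3; E=∅; A=∅; R=[let z]⟩
t=10: ⟨C=z; E={z↦-3}; A=∅; R=∅⟩
→ final value -3

Answer: -3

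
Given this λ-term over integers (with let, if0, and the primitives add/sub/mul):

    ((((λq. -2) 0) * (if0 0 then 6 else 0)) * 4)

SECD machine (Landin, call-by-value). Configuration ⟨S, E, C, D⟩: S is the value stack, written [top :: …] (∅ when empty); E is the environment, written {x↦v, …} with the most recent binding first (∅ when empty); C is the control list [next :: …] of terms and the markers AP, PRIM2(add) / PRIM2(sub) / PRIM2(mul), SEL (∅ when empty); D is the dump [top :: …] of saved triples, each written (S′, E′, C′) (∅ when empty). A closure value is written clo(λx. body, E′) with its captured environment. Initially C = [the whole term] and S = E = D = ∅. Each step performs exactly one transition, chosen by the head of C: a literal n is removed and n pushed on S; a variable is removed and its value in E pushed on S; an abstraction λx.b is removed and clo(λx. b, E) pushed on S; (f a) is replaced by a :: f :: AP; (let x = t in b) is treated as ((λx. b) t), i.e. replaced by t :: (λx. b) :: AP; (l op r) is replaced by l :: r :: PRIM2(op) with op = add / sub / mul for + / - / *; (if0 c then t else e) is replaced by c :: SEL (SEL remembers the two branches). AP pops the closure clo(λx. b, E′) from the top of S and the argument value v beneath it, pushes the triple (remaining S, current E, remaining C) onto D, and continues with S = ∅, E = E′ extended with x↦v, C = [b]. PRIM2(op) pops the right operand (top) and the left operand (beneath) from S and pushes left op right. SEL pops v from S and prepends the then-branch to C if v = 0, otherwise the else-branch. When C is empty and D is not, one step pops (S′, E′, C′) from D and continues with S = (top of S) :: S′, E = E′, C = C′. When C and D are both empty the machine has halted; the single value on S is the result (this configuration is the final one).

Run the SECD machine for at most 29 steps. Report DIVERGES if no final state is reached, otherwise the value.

0. <S=∅, E=∅, C=[((((λq. -2) 0) * (if0 0 then 6 else 0)) * 4)], D=∅>
1. <S=∅, E=∅, C=[(((λq. -2) 0) * (if0 0 then 6 else 0)) :: 4 :: PRIM2(mul)], D=∅>
2. <S=∅, E=∅, C=[((λq. -2) 0) :: (if0 0 then 6 else 0) :: PRIM2(mul) :: 4 :: PRIM2(mul)], D=∅>
3. <S=∅, E=∅, C=[0 :: (λq. -2) :: AP :: (if0 0 then 6 else 0) :: PRIM2(mul) :: 4 :: PRIM2(mul)], D=∅>
4. <S=[0], E=∅, C=[(λq. -2) :: AP :: (if0 0 then 6 else 0) :: PRIM2(mul) :: 4 :: PRIM2(mul)], D=∅>
5. <S=[clo(λq. -2, ∅) :: 0], E=∅, C=[AP :: (if0 0 then 6 else 0) :: PRIM2(mul) :: 4 :: PRIM2(mul)], D=∅>
6. <S=∅, E={q↦0}, C=[-2], D=[(∅, ∅, [(if0 0 then 6 else 0) :: PRIM2(mul) :: 4 :: PRIM2(mul)])]>
7. <S=[-2], E={q↦0}, C=∅, D=[(∅, ∅, [(if0 0 then 6 else 0) :: PRIM2(mul) :: 4 :: PRIM2(mul)])]>
8. <S=[-2], E=∅, C=[(if0 0 then 6 else 0) :: PRIM2(mul) :: 4 :: PRIM2(mul)], D=∅>
9. <S=[-2], E=∅, C=[0 :: SEL :: PRIM2(mul) :: 4 :: PRIM2(mul)], D=∅>
10. <S=[0 :: -2], E=∅, C=[SEL :: PRIM2(mul) :: 4 :: PRIM2(mul)], D=∅>
11. <S=[-2], E=∅, C=[6 :: PRIM2(mul) :: 4 :: PRIM2(mul)], D=∅>
12. <S=[6 :: -2], E=∅, C=[PRIM2(mul) :: 4 :: PRIM2(mul)], D=∅>
13. <S=[-12], E=∅, C=[4 :: PRIM2(mul)], D=∅>
14. <S=[4 :: -12], E=∅, C=[PRIM2(mul)], D=∅>
15. <S=[-48], E=∅, C=∅, D=∅>
→ final value -48

Answer: -48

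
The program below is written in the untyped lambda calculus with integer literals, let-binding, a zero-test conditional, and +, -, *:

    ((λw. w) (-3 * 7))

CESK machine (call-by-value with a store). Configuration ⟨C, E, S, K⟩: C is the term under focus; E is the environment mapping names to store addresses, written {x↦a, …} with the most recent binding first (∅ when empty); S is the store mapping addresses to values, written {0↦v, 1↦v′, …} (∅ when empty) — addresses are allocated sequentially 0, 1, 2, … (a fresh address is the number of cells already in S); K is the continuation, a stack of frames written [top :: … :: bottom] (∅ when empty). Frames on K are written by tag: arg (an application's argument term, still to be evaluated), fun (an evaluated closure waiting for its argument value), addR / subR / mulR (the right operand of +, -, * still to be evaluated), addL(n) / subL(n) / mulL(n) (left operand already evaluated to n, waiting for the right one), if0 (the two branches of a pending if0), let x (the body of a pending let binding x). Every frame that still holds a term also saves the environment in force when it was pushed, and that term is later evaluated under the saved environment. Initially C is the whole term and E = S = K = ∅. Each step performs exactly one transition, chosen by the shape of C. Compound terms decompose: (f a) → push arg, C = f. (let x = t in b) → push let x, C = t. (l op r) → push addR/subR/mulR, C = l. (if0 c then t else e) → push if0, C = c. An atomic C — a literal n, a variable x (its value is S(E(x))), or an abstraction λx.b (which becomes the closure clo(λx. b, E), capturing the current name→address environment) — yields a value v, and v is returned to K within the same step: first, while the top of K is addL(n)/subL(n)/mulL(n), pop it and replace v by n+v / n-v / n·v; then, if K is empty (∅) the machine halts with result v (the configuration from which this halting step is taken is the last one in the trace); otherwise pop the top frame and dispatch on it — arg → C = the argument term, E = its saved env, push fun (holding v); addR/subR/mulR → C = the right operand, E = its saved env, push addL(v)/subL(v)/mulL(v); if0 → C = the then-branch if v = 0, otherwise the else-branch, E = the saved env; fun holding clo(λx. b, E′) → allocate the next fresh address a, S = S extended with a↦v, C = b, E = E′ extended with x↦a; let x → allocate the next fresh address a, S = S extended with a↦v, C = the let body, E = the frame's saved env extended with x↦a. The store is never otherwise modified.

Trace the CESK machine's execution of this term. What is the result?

t=0: <C=((λw. w) (-3 * 7)), E=∅, S=∅, K=∅>
t=1: <C=(λw. w), E=∅, S=∅, K=[arg]>
t=2: <C=(-3 * 7), E=∅, S=∅, K=[fun]>
t=3: <C=-3, E=∅, S=∅, K=[mulR :: fun]>
t=4: <C=7, E=∅, S=∅, K=[mulL(-3) :: fun]>
t=5: <C=w, E={w↦0}, S={0↦-21}, K=∅>
→ final value -21

Answer: -21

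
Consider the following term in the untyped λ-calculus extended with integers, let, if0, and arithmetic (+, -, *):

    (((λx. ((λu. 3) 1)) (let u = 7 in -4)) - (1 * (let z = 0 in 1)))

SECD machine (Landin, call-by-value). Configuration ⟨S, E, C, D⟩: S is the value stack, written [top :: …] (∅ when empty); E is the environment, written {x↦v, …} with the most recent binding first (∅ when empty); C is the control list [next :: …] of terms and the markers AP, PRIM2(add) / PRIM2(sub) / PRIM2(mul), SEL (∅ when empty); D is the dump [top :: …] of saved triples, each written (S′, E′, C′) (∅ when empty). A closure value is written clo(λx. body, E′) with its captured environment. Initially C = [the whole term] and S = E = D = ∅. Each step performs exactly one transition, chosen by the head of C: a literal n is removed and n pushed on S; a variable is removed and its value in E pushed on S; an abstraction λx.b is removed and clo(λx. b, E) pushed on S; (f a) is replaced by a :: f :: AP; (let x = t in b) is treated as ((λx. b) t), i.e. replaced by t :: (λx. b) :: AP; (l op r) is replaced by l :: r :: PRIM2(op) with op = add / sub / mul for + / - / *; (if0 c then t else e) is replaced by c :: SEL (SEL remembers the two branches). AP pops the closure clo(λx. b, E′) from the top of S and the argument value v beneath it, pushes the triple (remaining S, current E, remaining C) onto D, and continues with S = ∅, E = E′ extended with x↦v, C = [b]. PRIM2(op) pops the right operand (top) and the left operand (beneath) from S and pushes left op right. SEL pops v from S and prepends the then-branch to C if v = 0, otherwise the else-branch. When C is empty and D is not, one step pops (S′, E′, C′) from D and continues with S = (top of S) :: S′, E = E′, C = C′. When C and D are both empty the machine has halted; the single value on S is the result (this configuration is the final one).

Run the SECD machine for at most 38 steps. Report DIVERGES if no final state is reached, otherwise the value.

[0] <S=∅, E=∅, C=[(((λx. ((λu. 3) 1)) (let u = 7 in -4)) - (1 * (let z = 0 in 1)))], D=∅>
[1] <S=∅, E=∅, C=[((λx. ((λu. 3) 1)) (let u = 7 in -4)) :: (1 * (let z = 0 in 1)) :: PRIM2(sub)], D=∅>
[2] <S=∅, E=∅, C=[(let u = 7 in -4) :: (λx. ((λu. 3) 1)) :: AP :: (1 * (let z = 0 in 1)) :: PRIM2(sub)], D=∅>
[3] <S=∅, E=∅, C=[7 :: (λu. -4) :: AP :: (λx. ((λu. 3) 1)) :: AP :: (1 * (let z = 0 in 1)) :: PRIM2(sub)], D=∅>
[4] <S=[7], E=∅, C=[(λu. -4) :: AP :: (λx. ((λu. 3) 1)) :: AP :: (1 * (let z = 0 in 1)) :: PRIM2(sub)], D=∅>
[5] <S=[clo(λu. -4, ∅) :: 7], E=∅, C=[AP :: (λx. ((λu. 3) 1)) :: AP :: (1 * (let z = 0 in 1)) :: PRIM2(sub)], D=∅>
[6] <S=∅, E={u↦7}, C=[-4], D=[(∅, ∅, [(λx. ((λu. 3) 1)) :: AP :: (1 * (let z = 0 in 1)) :: PRIM2(sub)])]>
[7] <S=[-4], E={u↦7}, C=∅, D=[(∅, ∅, [(λx. ((λu. 3) 1)) :: AP :: (1 * (let z = 0 in 1)) :: PRIM2(sub)])]>
[8] <S=[-4], E=∅, C=[(λx. ((λu. 3) 1)) :: AP :: (1 * (let z = 0 in 1)) :: PRIM2(sub)], D=∅>
[9] <S=[clo(λx. ((λu. 3) 1), ∅) :: -4], E=∅, C=[AP :: (1 * (let z = 0 in 1)) :: PRIM2(sub)], D=∅>
[10] <S=∅, E={x↦-4}, C=[((λu. 3) 1)], D=[(∅, ∅, [(1 * (let z = 0 in 1)) :: PRIM2(sub)])]>
[11] <S=∅, E={x↦-4}, C=[1 :: (λu. 3) :: AP], D=[(∅, ∅, [(1 * (let z = 0 in 1)) :: PRIM2(sub)])]>
[12] <S=[1], E={x↦-4}, C=[(λu. 3) :: AP], D=[(∅, ∅, [(1 * (let z = 0 in 1)) :: PRIM2(sub)])]>
[13] <S=[clo(λu. 3, {x↦-4}) :: 1], E={x↦-4}, C=[AP], D=[(∅, ∅, [(1 * (let z = 0 in 1)) :: PRIM2(sub)])]>
[14] <S=∅, E={u↦1, x↦-4}, C=[3], D=[(∅, {x↦-4}, ∅) :: (∅, ∅, [(1 * (let z = 0 in 1)) :: PRIM2(sub)])]>
[15] <S=[3], E={u↦1, x↦-4}, C=∅, D=[(∅, {x↦-4}, ∅) :: (∅, ∅, [(1 * (let z = 0 in 1)) :: PRIM2(sub)])]>
[16] <S=[3], E={x↦-4}, C=∅, D=[(∅, ∅, [(1 * (let z = 0 in 1)) :: PRIM2(sub)])]>
[17] <S=[3], E=∅, C=[(1 * (let z = 0 in 1)) :: PRIM2(sub)], D=∅>
[18] <S=[3], E=∅, C=[1 :: (let z = 0 in 1) :: PRIM2(mul) :: PRIM2(sub)], D=∅>
[19] <S=[1 :: 3], E=∅, C=[(let z = 0 in 1) :: PRIM2(mul) :: PRIM2(sub)], D=∅>
[20] <S=[1 :: 3], E=∅, C=[0 :: (λz. 1) :: AP :: PRIM2(mul) :: PRIM2(sub)], D=∅>
[21] <S=[0 :: 1 :: 3], E=∅, C=[(λz. 1) :: AP :: PRIM2(mul) :: PRIM2(sub)], D=∅>
[22] <S=[clo(λz. 1, ∅) :: 0 :: 1 :: 3], E=∅, C=[AP :: PRIM2(mul) :: PRIM2(sub)], D=∅>
[23] <S=∅, E={z↦0}, C=[1], D=[([1 :: 3], ∅, [PRIM2(mul) :: PRIM2(sub)])]>
[24] <S=[1], E={z↦0}, C=∅, D=[([1 :: 3], ∅, [PRIM2(mul) :: PRIM2(sub)])]>
[25] <S=[1 :: 1 :: 3], E=∅, C=[PRIM2(mul) :: PRIM2(sub)], D=∅>
[26] <S=[1 :: 3], E=∅, C=[PRIM2(sub)], D=∅>
[27] <S=[2], E=∅, C=∅, D=∅>
→ final value 2

Answer: 2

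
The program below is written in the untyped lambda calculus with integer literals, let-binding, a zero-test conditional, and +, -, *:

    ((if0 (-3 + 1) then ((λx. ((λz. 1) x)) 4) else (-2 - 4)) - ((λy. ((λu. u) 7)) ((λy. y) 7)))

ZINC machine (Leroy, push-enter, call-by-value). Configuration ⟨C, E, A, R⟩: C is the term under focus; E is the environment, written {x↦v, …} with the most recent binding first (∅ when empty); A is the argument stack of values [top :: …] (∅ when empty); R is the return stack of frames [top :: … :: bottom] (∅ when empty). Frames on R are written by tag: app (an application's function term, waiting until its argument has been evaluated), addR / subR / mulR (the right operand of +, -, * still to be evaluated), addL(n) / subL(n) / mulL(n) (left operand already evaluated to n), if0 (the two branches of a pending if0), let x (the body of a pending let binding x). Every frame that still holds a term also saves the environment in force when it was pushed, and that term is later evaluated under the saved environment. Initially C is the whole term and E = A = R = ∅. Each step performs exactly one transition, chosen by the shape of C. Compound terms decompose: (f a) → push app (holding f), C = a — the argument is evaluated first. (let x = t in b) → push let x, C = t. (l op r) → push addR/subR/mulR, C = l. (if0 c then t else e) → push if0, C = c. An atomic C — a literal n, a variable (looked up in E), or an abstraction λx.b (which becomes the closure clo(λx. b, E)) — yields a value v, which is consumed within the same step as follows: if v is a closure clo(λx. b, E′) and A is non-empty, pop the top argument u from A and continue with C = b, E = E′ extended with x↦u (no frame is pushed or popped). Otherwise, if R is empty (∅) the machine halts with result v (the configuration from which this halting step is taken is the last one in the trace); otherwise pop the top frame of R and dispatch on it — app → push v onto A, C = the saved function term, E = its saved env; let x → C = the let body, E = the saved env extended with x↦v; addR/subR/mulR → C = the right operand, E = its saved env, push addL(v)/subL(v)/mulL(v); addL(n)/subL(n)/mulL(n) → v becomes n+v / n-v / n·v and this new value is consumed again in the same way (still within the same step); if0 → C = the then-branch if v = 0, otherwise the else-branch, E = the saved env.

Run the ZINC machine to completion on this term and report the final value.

Answer: -13

Execution trace:
step 0: <C=((if0 (-3 + 1) then ((λx. ((λz. 1) x)) 4) else (-2 - 4)) - ((λy. ((λu. u) 7)) ((λy. y) 7))), E=∅, A=∅, R=∅>
step 1: <C=(if0 (-3 + 1) then ((λx. ((λz. 1) x)) 4) else (-2 - 4)), E=∅, A=∅, R=[subR]>
step 2: <C=(-3 + 1), E=∅, A=∅, R=[if0 :: subR]>
step 3: <C=-3, E=∅, A=∅, R=[addR :: if0 :: subR]>
step 4: <C=1, E=∅, A=∅, R=[addL(-3) :: if0 :: subR]>
step 5: <C=(-2 - 4), E=∅, A=∅, R=[subR]>
step 6: <C=-2, E=∅, A=∅, R=[subR :: subR]>
step 7: <C=4, E=∅, A=∅, R=[subL(-2) :: subR]>
step 8: <C=((λy. ((λu. u) 7)) ((λy. y) 7)), E=∅, A=∅, R=[subL(-6)]>
step 9: <C=((λy. y) 7), E=∅, A=∅, R=[app :: subL(-6)]>
step 10: <C=7, E=∅, A=∅, R=[app :: app :: subL(-6)]>
step 11: <C=(λy. y), E=∅, A=[7], R=[app :: subL(-6)]>
step 12: <C=y, E={y↦7}, A=∅, R=[app :: subL(-6)]>
step 13: <C=(λy. ((λu. u) 7)), E=∅, A=[7], R=[subL(-6)]>
step 14: <C=((λu. u) 7), E={y↦7}, A=∅, R=[subL(-6)]>
step 15: <C=7, E={y↦7}, A=∅, R=[app :: subL(-6)]>
step 16: <C=(λu. u), E={y↦7}, A=[7], R=[subL(-6)]>
step 17: <C=u, E={u↦7, y↦7}, A=∅, R=[subL(-6)]>
→ final value -13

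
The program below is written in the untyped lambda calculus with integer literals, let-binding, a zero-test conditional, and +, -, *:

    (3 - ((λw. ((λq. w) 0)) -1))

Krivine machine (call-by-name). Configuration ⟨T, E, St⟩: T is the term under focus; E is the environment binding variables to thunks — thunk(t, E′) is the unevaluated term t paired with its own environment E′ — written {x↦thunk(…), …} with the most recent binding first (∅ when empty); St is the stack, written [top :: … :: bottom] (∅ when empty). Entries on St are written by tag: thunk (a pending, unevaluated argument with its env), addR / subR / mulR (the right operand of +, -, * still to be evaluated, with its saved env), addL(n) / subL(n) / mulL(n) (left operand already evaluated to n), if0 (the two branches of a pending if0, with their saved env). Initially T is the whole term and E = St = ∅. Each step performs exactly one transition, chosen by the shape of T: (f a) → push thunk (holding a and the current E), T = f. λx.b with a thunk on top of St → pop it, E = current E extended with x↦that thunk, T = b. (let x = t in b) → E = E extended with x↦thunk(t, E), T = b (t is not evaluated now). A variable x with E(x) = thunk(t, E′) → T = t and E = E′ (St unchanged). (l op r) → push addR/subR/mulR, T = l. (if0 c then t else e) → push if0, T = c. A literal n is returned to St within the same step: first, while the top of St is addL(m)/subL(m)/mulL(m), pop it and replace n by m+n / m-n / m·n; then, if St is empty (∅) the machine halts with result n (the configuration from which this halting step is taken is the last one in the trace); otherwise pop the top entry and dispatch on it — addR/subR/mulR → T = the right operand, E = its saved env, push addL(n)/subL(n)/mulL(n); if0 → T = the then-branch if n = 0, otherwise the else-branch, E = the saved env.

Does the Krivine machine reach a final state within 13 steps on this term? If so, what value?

t=0: [T=(3 - ((λw. ((λq. w) 0)) -1)) | E=∅ | St=∅]
t=1: [T=3 | E=∅ | St=[subR]]
t=2: [T=((λw. ((λq. w) 0)) -1) | E=∅ | St=[subL(3)]]
t=3: [T=(λw. ((λq. w) 0)) | E=∅ | St=[thunk :: subL(3)]]
t=4: [T=((λq. w) 0) | E={w↦thunk(-1, ∅)} | St=[subL(3)]]
t=5: [T=(λq. w) | E={w↦thunk(-1, ∅)} | St=[thunk :: subL(3)]]
t=6: [T=w | E={q↦thunk(0, {w↦thunk(-1, ∅)}), w↦thunk(-1, ∅)} | St=[subL(3)]]
t=7: [T=-1 | E=∅ | St=[subL(3)]]
→ final value 4

Answer: 4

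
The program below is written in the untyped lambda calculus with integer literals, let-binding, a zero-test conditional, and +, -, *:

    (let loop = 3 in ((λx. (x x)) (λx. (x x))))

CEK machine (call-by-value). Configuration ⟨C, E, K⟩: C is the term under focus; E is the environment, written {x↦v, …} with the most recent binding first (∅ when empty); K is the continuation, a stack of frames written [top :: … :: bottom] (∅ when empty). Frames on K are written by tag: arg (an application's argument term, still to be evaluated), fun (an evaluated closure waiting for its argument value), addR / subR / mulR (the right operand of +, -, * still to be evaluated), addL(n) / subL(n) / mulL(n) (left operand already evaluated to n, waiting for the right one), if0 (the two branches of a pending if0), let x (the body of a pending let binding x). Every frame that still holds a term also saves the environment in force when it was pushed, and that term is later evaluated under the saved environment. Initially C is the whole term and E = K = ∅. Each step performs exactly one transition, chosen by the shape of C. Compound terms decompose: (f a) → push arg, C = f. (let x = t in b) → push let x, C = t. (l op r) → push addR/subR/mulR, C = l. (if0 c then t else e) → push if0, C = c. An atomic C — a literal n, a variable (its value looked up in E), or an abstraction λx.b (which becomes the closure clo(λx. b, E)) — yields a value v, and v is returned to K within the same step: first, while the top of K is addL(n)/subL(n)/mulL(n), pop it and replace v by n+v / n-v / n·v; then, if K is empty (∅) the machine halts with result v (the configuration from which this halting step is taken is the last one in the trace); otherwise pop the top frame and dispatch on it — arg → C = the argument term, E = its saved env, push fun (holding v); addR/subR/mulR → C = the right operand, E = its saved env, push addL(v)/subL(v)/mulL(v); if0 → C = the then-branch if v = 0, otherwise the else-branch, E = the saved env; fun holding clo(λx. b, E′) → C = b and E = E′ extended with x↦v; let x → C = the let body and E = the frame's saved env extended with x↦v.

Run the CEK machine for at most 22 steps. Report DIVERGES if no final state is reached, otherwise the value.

step 0: ⟨C=(let loop = 3 in ((λx. (x x)) (λx. (x x)))); E=∅; K=∅⟩
step 1: ⟨C=3; E=∅; K=[let loop]⟩
step 2: ⟨C=((λx. (x x)) (λx. (x x))); E={loop↦3}; K=∅⟩
step 3: ⟨C=(λx. (x x)); E={loop↦3}; K=[arg]⟩
step 4: ⟨C=(λx. (x x)); E={loop↦3}; K=[fun]⟩
step 5: ⟨C=(x x); E={x↦clo(λx. (x x), {loop↦3}), loop↦3}; K=∅⟩
step 6: ⟨C=x; E={x↦clo(λx. (x x), {loop↦3}), loop↦3}; K=[arg]⟩
step 7: ⟨C=x; E={x↦clo(λx. (x x), {loop↦3}), loop↦3}; K=[fun]⟩
… configuration repeats with period 3 (steps 5–7 recur indefinitely) …

Answer: DIVERGES (no final state within 22 steps)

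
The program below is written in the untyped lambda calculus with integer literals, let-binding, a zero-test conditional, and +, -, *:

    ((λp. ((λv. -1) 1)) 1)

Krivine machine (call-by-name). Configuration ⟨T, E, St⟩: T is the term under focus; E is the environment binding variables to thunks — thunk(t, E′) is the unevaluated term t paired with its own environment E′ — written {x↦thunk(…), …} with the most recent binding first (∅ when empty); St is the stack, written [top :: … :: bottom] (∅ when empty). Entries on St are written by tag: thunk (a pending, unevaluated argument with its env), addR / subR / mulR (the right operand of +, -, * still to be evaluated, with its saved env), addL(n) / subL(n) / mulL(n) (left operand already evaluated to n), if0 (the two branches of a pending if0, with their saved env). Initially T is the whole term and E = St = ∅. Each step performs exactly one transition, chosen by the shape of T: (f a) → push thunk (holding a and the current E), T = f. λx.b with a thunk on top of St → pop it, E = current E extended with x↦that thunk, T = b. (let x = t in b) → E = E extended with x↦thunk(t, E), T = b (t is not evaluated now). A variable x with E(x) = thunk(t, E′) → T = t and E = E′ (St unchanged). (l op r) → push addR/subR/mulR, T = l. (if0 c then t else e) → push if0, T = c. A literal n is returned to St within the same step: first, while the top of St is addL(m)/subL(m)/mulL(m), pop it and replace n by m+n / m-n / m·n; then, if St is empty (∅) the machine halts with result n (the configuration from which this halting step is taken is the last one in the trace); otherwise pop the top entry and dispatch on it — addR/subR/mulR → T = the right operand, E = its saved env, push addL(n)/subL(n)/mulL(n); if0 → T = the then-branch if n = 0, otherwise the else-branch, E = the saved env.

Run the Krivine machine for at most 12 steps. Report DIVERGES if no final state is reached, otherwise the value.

0. ⟨T=((λp. ((λv. -1) 1)) 1); E=∅; St=∅⟩
1. ⟨T=(λp. ((λv. -1) 1)); E=∅; St=[thunk]⟩
2. ⟨T=((λv. -1) 1); E={p↦thunk(1, ∅)}; St=∅⟩
3. ⟨T=(λv. -1); E={p↦thunk(1, ∅)}; St=[thunk]⟩
4. ⟨T=-1; E={v↦thunk(1, {p↦thunk(1, ∅)}), p↦thunk(1, ∅)}; St=∅⟩
→ final value -1

Answer: -1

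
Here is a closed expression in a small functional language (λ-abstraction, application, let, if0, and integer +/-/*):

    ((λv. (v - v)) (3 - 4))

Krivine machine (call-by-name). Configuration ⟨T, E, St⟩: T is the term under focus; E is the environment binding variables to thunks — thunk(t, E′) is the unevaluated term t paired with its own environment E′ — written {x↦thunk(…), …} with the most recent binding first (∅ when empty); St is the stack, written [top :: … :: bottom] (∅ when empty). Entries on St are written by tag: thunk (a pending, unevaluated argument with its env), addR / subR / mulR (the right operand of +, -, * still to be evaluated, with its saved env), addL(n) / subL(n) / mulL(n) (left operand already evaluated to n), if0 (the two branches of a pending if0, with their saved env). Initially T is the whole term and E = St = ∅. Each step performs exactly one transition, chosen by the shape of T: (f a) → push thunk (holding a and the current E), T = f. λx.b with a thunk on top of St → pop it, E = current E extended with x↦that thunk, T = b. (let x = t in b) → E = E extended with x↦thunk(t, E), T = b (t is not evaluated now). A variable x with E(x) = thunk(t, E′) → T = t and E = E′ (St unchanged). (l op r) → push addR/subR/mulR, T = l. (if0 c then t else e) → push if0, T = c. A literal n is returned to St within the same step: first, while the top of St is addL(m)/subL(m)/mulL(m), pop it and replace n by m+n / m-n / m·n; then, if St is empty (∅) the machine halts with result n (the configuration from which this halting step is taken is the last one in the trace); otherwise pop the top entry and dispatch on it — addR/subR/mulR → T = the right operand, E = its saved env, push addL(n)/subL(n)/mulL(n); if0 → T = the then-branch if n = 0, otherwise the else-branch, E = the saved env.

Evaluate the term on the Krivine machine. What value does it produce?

Answer: 0

Derivation:
[0] ⟨T=((λv. (v - v)) (3 - 4)); E=∅; St=∅⟩
[1] ⟨T=(λv. (v - v)); E=∅; St=[thunk]⟩
[2] ⟨T=(v - v); E={v↦thunk((3 - 4), ∅)}; St=∅⟩
[3] ⟨T=v; E={v↦thunk((3 - 4), ∅)}; St=[subR]⟩
[4] ⟨T=(3 - 4); E=∅; St=[subR]⟩
[5] ⟨T=3; E=∅; St=[subR :: subR]⟩
[6] ⟨T=4; E=∅; St=[subL(3) :: subR]⟩
[7] ⟨T=v; E={v↦thunk((3 - 4), ∅)}; St=[subL(-1)]⟩
[8] ⟨T=(3 - 4); E=∅; St=[subL(-1)]⟩
[9] ⟨T=3; E=∅; St=[subR :: subL(-1)]⟩
[10] ⟨T=4; E=∅; St=[subL(3) :: subL(-1)]⟩
→ final value 0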